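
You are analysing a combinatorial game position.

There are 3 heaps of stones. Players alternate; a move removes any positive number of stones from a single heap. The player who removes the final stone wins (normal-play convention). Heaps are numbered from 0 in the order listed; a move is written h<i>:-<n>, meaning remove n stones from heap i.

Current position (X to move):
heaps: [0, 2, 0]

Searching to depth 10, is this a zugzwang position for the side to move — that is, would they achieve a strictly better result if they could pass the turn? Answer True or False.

[(0,2,0)] X move#1: h1:-1:-1/(0,1,0), h1:-2:+1/(0,0,0)*
[(0,0,0)] end (terminal -1, O#2); searched (0,2,0) to 10
if X skipped the turn, O would face:
~ [(0,2,0)] O move#1: h1:-1:-1/(0,1,0), h1:-2:+1/(0,0,0)*
~ [(0,0,0)] end (terminal -1, X#2); searched (0,2,0) to 10
compare (X): move=+1 vs pass=-1

zugzwang((0,2,0), X) = False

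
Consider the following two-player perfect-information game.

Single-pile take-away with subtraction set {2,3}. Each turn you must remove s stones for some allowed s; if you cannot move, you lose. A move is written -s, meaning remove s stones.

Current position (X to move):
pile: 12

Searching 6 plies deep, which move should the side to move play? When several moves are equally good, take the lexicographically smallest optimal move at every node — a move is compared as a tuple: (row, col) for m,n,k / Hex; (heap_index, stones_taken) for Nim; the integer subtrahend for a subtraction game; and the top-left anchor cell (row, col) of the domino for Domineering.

X's best at [12]: -2

[12] X move#1: -2:+1/10*, -3:-1/9
[10] O move#2: -2:-1/8*, -3:-1/7
[8] X move#3: -2:+1/6*, -3:+1/5
[6] O move#4: -2:-1/4*, -3:-1/3
[4] X move#5: -2:-1/2, -3:+1/1*
[1] end (terminal -1, O#6); searched 12 to 6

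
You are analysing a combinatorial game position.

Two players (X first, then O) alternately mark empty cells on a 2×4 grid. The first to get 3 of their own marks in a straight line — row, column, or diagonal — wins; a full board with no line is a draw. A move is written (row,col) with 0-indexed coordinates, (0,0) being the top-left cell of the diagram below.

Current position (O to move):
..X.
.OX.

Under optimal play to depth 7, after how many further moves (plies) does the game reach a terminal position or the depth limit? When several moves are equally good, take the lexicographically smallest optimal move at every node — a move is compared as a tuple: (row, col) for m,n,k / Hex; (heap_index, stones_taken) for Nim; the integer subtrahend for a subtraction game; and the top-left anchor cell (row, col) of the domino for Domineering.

PV length from [..X./.OX.]: 5 plies

p1 O@[..X./.OX.]: (0,0)[O.X./.OX.]+0* (0,1)[.OX./.OX.]+0 (0,3)[..XO/.OX.]+0 (1,0)[..X./OOX.]-1 (1,3)[..X./.OXO]-1
p2 X@[O.X./.OX.]: (0,1)[OXX./.OX.]+0* (0,3)[O.XX/.OX.]+0 (1,0)[O.X./XOX.]+0 (1,3)[O.X./.OXX]+0
p3 O@[OXX./.OX.]: (0,3)[OXXO/.OX.]+0* (1,0)[OXX./OOX.]-1 (1,3)[OXX./.OXO]-1
p4 X@[OXXO/.OX.]: (1,0)[OXXO/XOX.]+0* (1,3)[OXXO/.OXX]+0
p5 O@[OXXO/XOX.]: (1,3)[OXXO/XOXO]+0*
p6 X@[OXXO/XOXO] terminal +0; root [..X./.OX.] d7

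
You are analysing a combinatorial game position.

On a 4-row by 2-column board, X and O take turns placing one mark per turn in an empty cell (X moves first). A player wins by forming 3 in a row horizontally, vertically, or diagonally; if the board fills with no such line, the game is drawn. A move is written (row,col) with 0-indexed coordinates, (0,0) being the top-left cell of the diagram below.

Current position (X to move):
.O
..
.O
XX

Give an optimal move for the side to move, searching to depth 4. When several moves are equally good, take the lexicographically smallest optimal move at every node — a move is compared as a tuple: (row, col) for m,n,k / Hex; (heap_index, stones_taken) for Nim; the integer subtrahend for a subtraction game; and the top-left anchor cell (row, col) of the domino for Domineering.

X's best at [.O/../.O/XX]: (1,1)

p1 X@[.O/../.O/XX]: (0,0)[XO/../.O/XX]-1 (1,0)[.O/X./.O/XX]-1 (1,1)[.O/.X/.O/XX]+0* (2,0)[.O/../XO/XX]-1
p2 O@[.O/.X/.O/XX]: (0,0)[OO/.X/.O/XX]+0* (1,0)[.O/OX/.O/XX]+0 (2,0)[.O/.X/OO/XX]+0
p3 X@[OO/.X/.O/XX]: (1,0)[OO/XX/.O/XX]+0* (2,0)[OO/.X/XO/XX]+0
p4 O@[OO/XX/.O/XX]: (2,0)[OO/XX/OO/XX]+0*
p5 X@[OO/XX/OO/XX] terminal +0; root [.O/../.O/XX] d4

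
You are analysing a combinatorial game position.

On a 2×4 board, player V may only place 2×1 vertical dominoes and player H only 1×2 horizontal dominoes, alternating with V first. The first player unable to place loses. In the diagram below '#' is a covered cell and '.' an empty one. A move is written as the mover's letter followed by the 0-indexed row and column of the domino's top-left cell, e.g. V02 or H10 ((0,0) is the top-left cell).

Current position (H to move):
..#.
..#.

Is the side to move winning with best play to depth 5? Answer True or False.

H winning at [..#./..#.]: True

ply 1, H at ..#./..#. | H00=+1→###./..#.*; H10=+1→..#./###.
ply 2, V at ###./..#. | V03=-1→####/..##*
ply 3, H at ####/..## | H10=+1→####/####*
ply 4: ####/#### is terminal -1 (V); from ..#./..#. depth 5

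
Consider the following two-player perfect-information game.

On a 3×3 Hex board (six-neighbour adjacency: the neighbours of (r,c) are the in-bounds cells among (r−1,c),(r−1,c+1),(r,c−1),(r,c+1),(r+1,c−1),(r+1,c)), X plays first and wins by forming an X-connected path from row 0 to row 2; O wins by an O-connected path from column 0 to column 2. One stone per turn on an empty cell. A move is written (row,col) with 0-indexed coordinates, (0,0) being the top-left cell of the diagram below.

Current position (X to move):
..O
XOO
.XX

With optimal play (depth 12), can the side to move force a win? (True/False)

X winning at [..O/XOO/.XX]: True

[..O/XOO/.XX] X move#1: (0,0):-1/X.O/XOO/.XX, (0,1):-1/.XO/XOO/.XX, (2,0):+1/..O/XOO/XXX*
[..O/XOO/XXX] O move#2: (0,0):-1/O.O/XOO/XXX*, (0,1):-1/.OO/XOO/XXX
[O.O/XOO/XXX] X move#3: (0,1):+1/OXO/XOO/XXX*
[OXO/XOO/XXX] end (terminal -1, O#4); searched ..O/XOO/.XX to 12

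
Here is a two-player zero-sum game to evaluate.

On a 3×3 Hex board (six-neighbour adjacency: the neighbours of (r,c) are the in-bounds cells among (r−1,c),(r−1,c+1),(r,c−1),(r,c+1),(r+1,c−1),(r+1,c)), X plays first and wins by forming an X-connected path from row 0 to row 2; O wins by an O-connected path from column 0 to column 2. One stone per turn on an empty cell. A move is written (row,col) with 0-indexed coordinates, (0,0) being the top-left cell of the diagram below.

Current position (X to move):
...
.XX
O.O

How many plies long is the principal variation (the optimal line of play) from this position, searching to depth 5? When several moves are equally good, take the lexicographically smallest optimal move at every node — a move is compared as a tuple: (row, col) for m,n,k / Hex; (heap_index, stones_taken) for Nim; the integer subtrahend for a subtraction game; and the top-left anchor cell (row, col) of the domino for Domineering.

[.../.XX/O.O] X move#1: (0,0):-1/X../.XX/O.O, (0,1):-1/.X./.XX/O.O, (0,2):-1/..X/.XX/O.O, (1,0):-1/.../XXX/O.O, (2,1):+1/.../.XX/OXO*
[.../.XX/OXO] O move#2: (0,0):-1/O../.XX/OXO*, (0,1):-1/.O./.XX/OXO, (0,2):-1/..O/.XX/OXO, (1,0):-1/.../OXX/OXO
[O../.XX/OXO] X move#3: (0,1):+1/OX./.XX/OXO*, (0,2):+1/O.X/.XX/OXO, (1,0):+1/O../XXX/OXO
[OX./.XX/OXO] end (terminal -1, O#4); searched .../.XX/O.O to 5

PV length from [.../.XX/O.O]: 3 plies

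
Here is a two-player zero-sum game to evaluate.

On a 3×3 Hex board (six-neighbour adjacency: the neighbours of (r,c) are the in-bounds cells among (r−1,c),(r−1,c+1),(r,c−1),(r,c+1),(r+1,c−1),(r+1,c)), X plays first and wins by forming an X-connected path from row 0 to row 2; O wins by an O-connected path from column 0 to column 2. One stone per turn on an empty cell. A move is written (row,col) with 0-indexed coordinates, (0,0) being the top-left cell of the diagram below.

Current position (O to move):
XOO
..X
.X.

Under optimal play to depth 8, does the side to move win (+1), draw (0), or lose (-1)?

ply 1, O at XOO/..X/.X. | (1,0)=+1→XOO/O.X/.X.*; (1,1)=+1→XOO/.OX/.X.; (2,0)=+1→XOO/..X/OX.; (2,2)=-1→XOO/..X/.XO
ply 2: XOO/O.X/.X. is terminal -1 (X); from XOO/..X/.X. depth 8

value(XOO/..X/.X., O) = +1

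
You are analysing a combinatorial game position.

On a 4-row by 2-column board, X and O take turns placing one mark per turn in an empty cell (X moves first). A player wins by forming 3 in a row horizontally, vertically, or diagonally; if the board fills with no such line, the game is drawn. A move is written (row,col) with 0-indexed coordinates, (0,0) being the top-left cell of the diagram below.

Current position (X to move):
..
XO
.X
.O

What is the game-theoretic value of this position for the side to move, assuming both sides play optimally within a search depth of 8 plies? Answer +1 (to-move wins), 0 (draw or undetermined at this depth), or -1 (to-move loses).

p1 X@[../XO/.X/.O]: (0,0)[X./XO/.X/.O]+0 (0,1)[.X/XO/.X/.O]+0 (2,0)[../XO/XX/.O]+1* (3,0)[../XO/.X/XO]+0
p2 O@[../XO/XX/.O]: (0,0)[O./XO/XX/.O]-1* (0,1)[.O/XO/XX/.O]-1 (3,0)[../XO/XX/OO]-1
p3 X@[O./XO/XX/.O]: (0,1)[OX/XO/XX/.O]+0 (3,0)[O./XO/XX/XO]+1*
p4 O@[O./XO/XX/XO] terminal -1; root [../XO/.X/.O] d8

value(../XO/.X/.O, X) = +1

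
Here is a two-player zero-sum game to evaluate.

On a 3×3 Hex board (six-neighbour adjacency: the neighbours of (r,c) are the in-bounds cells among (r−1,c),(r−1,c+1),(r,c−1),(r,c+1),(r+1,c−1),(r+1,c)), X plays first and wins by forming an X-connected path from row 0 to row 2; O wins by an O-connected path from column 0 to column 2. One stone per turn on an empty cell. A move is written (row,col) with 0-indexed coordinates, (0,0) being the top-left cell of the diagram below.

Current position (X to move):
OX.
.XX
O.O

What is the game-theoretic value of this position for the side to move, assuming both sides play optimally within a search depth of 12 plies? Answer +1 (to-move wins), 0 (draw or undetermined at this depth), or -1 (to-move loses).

[OX./.XX/O.O] X move#1: (0,2):-1/OXX/.XX/O.O, (1,0):-1/OX./XXX/O.O, (2,1):+1/OX./.XX/OXO*
[OX./.XX/OXO] end (terminal -1, O#2); searched OX./.XX/O.O to 12

value(OX./.XX/O.O, X) = +1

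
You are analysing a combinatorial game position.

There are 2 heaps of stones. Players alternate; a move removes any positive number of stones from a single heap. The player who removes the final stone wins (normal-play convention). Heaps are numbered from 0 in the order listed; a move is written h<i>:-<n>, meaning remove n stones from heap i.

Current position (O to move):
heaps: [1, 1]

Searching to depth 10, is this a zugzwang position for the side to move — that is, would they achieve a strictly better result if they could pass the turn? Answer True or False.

[(1,1)] O move#1: h0:-1:-1/(0,1)*, h1:-1:-1/(1,0)
[(0,1)] X move#2: h1:-1:+1/(0,0)*
[(0,0)] end (terminal -1, O#3); searched (1,1) to 10
if O skipped the turn, X would face:
~ [(1,1)] X move#1: h0:-1:-1/(0,1)*, h1:-1:-1/(1,0)
~ [(0,1)] O move#2: h1:-1:+1/(0,0)*
~ [(0,0)] end (terminal -1, X#3); searched (1,1) to 10
compare (O): move=-1 vs pass=+1

zugzwang((1,1), O) = True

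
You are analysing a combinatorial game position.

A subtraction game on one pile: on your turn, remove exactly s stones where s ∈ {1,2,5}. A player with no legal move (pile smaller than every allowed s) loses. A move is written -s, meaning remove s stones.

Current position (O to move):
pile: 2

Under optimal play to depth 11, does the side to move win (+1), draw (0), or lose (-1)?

value(2, O) = +1

p1 O@[2]: -1[1]-1 -2[0]+1*
p2 X@[0] terminal -1; root [2] d11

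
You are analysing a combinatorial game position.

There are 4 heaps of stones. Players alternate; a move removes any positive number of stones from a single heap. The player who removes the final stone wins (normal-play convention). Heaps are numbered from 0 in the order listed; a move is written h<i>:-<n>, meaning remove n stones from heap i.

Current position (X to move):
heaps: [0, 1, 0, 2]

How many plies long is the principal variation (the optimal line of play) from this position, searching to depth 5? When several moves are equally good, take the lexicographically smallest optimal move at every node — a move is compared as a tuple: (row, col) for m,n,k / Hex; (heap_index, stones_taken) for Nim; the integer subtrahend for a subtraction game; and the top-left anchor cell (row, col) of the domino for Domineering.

PV length from [(0,1,0,2)]: 3 plies

p1 X@[(0,1,0,2)]: h1:-1[(0,0,0,2)]-1 h3:-1[(0,1,0,1)]+1* h3:-2[(0,1,0,0)]-1
p2 O@[(0,1,0,1)]: h1:-1[(0,0,0,1)]-1* h3:-1[(0,1,0,0)]-1
p3 X@[(0,0,0,1)]: h3:-1[(0,0,0,0)]+1*
p4 O@[(0,0,0,0)] terminal -1; root [(0,1,0,2)] d5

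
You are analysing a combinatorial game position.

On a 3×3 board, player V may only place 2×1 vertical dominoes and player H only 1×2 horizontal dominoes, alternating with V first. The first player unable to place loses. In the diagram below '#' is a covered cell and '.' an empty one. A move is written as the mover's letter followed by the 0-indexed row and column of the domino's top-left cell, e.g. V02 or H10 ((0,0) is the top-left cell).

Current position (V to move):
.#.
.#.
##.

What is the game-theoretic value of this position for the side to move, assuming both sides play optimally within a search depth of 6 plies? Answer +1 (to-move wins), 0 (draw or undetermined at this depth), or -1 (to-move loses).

[.#./.#./##.] V move#1: V00:+1/##./##./##.*, V02:+1/.##/.##/##., V12:+1/.#./.##/###
[##./##./##.] end (terminal -1, H#2); searched .#./.#./##. to 6

value(.#./.#./##., V) = +1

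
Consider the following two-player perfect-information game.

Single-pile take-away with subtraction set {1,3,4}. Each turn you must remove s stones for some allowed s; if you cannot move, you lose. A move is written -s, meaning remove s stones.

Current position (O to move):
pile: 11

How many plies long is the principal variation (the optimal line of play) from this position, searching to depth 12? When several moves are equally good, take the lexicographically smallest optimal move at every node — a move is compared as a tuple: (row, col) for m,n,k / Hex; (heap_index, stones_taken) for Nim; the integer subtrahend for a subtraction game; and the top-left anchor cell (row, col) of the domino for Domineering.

p1 O@[11]: -1[10]-1 -3[8]-1 -4[7]+1*
p2 X@[7]: -1[6]-1* -3[4]-1 -4[3]-1
p3 O@[6]: -1[5]-1 -3[3]-1 -4[2]+1*
p4 X@[2]: -1[1]-1*
p5 O@[1]: -1[0]+1*
p6 X@[0] terminal -1; root [11] d12

PV length from [11]: 5 plies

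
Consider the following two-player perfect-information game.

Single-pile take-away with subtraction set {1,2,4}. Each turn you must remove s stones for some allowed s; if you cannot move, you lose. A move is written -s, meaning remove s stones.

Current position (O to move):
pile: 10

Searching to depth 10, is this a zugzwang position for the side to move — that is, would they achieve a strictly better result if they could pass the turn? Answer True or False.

ply 1, O at 10 | -1=+1→9*; -2=-1→8; -4=+1→6
ply 2, X at 9 | -1=-1→8*; -2=-1→7; -4=-1→5
ply 3, O at 8 | -1=-1→7; -2=+1→6*; -4=-1→4
ply 4, X at 6 | -1=-1→5*; -2=-1→4; -4=-1→2
ply 5, O at 5 | -1=-1→4; -2=+1→3*; -4=-1→1
ply 6, X at 3 | -1=-1→2*; -2=-1→1
ply 7, O at 2 | -1=-1→1; -2=+1→0*
ply 8: 0 is terminal -1 (X); from 10 depth 10
pass branch (X moves first from the same position):
  | ply 1, X at 10 | -1=+1→9*; -2=-1→8; -4=+1→6
  | ply 2, O at 9 | -1=-1→8*; -2=-1→7; -4=-1→5
  | ply 3, X at 8 | -1=-1→7; -2=+1→6*; -4=-1→4
  | ply 4, O at 6 | -1=-1→5*; -2=-1→4; -4=-1→2
  | ply 5, X at 5 | -1=-1→4; -2=+1→3*; -4=-1→1
  | ply 6, O at 3 | -1=-1→2*; -2=-1→1
  | ply 7, X at 2 | -1=-1→1; -2=+1→0*
  | ply 8: 0 is terminal -1 (O); from 10 depth 10
O moving scores +1; O passing scores -1

zugzwang(10, O) = False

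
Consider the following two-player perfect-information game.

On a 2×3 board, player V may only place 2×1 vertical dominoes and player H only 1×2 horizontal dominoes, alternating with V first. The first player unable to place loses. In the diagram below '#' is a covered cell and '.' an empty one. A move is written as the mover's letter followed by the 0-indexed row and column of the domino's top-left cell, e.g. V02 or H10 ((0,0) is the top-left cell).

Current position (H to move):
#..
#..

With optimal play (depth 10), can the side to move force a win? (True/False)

ply 1, H at #../#.. | H01=+1→###/#..*; H11=+1→#../###
ply 2: ###/#.. is terminal -1 (V); from #../#.. depth 10

H winning at [#../#..]: True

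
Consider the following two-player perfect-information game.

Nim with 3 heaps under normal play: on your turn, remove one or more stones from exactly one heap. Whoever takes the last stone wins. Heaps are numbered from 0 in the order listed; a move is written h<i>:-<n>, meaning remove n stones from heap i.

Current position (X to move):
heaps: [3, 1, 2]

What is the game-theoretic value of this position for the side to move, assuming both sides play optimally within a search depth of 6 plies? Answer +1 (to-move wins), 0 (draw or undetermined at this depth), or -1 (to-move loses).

value((3,1,2), X) = -1

[(3,1,2)] X move#1: h0:-1:-1/(2,1,2)*, h0:-2:-1/(1,1,2), h0:-3:-1/(0,1,2), h1:-1:-1/(3,0,2), h2:-1:-1/(3,1,1), h2:-2:-1/(3,1,0)
[(2,1,2)] O move#2: h0:-1:-1/(1,1,2), h0:-2:-1/(0,1,2), h1:-1:+1/(2,0,2)*, h2:-1:-1/(2,1,1), h2:-2:-1/(2,1,0)
[(2,0,2)] X move#3: h0:-1:-1/(1,0,2)*, h0:-2:-1/(0,0,2), h2:-1:-1/(2,0,1), h2:-2:-1/(2,0,0)
[(1,0,2)] O move#4: h0:-1:-1/(0,0,2), h2:-1:+1/(1,0,1)*, h2:-2:-1/(1,0,0)
[(1,0,1)] X move#5: h0:-1:-1/(0,0,1)*, h2:-1:-1/(1,0,0)
[(0,0,1)] O move#6: h2:-1:+1/(0,0,0)*
[(0,0,0)] end (terminal -1, X#7); searched (3,1,2) to 6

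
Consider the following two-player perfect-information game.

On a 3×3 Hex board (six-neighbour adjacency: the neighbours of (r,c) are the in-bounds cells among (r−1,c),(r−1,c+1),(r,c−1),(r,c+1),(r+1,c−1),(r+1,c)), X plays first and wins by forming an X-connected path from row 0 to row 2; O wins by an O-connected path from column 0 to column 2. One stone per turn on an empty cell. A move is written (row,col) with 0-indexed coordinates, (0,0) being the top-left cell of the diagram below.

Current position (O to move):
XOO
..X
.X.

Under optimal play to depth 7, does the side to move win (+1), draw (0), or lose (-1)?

value(XOO/..X/.X., O) = +1

[XOO/..X/.X.] O move#1: (1,0):+1/XOO/O.X/.X.*, (1,1):+1/XOO/.OX/.X., (2,0):+1/XOO/..X/OX., (2,2):-1/XOO/..X/.XO
[XOO/O.X/.X.] end (terminal -1, X#2); searched XOO/..X/.X. to 7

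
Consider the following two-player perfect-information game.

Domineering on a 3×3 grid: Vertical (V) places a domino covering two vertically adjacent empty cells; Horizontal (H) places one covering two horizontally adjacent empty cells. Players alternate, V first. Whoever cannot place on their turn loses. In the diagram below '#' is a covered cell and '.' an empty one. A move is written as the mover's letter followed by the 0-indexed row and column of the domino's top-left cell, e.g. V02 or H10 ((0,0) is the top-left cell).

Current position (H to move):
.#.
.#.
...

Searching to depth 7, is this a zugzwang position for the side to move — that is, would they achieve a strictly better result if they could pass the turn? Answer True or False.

zugzwang(.#./.#./..., H) = False

ply 1, H at .#./.#./... | H20=-1→.#./.#./##.*; H21=-1→.#./.#./.##
ply 2, V at .#./.#./##. | V00=+1→##./##./##.*; V02=+1→.##/.##/##.; V12=+1→.#./.##/###
ply 3: ##./##./##. is terminal -1 (H); from .#./.#./... depth 7
if H skipped the turn, V would face:
~ ply 1, V at .#./.#./... | V00=+1→##./##./...*; V02=+1→.##/.##/...; V10=+1→.#./##./#..; V12=+1→.#./.##/..#
~ ply 2, H at ##./##./... | H20=-1→##./##./##.*; H21=-1→##./##./.##
~ ply 3, V at ##./##./##. | V02=+1→###/###/##.*; V12=+1→##./###/###
~ ply 4: ###/###/##. is terminal -1 (H); from .#./.#./... depth 7
compare (H): move=-1 vs pass=-1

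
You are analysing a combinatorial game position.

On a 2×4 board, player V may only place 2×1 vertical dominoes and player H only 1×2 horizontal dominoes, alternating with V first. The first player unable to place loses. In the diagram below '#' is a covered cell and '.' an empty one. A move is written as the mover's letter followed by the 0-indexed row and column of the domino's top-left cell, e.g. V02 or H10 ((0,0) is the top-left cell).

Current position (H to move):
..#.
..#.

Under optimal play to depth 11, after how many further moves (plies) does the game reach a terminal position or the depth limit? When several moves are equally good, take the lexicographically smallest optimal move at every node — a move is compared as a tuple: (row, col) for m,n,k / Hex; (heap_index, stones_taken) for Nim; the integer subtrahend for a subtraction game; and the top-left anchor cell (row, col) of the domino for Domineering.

PV length from [..#./..#.]: 3 plies

p1 H@[..#./..#.]: H00[###./..#.]+1* H10[..#./###.]+1
p2 V@[###./..#.]: V03[####/..##]-1*
p3 H@[####/..##]: H10[####/####]+1*
p4 V@[####/####] terminal -1; root [..#./..#.] d11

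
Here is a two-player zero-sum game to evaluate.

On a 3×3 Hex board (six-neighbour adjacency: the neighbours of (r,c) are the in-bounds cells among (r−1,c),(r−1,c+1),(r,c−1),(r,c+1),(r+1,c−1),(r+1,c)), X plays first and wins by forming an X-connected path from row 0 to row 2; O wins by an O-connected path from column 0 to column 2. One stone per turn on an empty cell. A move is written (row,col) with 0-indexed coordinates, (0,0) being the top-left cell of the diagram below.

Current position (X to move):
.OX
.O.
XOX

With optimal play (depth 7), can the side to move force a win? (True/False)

X winning at [.OX/.O./XOX]: True

ply 1, X at .OX/.O./XOX | (0,0)=+1→XOX/.O./XOX*; (1,0)=+1→.OX/XO./XOX; (1,2)=+1→.OX/.OX/XOX
ply 2, O at XOX/.O./XOX | (1,0)=-1→XOX/OO./XOX*; (1,2)=-1→XOX/.OO/XOX
ply 3, X at XOX/OO./XOX | (1,2)=+1→XOX/OOX/XOX*
ply 4: XOX/OOX/XOX is terminal -1 (O); from .OX/.O./XOX depth 7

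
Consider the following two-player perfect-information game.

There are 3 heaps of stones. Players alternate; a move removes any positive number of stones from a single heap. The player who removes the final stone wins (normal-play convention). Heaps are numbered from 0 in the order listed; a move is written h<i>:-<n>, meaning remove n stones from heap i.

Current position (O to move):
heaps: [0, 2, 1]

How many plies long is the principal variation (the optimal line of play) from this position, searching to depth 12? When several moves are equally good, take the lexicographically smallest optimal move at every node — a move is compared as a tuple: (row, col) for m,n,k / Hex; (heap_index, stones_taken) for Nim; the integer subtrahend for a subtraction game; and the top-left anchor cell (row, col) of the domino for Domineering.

[(0,2,1)] O move#1: h1:-1:+1/(0,1,1)*, h1:-2:-1/(0,0,1), h2:-1:-1/(0,2,0)
[(0,1,1)] X move#2: h1:-1:-1/(0,0,1)*, h2:-1:-1/(0,1,0)
[(0,0,1)] O move#3: h2:-1:+1/(0,0,0)*
[(0,0,0)] end (terminal -1, X#4); searched (0,2,1) to 12

PV length from [(0,2,1)]: 3 plies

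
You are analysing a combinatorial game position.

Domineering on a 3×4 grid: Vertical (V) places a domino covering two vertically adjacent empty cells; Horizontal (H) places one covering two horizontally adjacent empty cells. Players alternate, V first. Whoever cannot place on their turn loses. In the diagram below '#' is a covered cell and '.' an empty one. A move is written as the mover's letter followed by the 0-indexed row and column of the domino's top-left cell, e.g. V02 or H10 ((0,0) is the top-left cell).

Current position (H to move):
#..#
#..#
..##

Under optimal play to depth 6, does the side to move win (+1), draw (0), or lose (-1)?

value(#..#/#..#/..##, H) = +1

ply 1, H at #..#/#..#/..## | H01=-1→####/#..#/..##; H11=+1→#..#/####/..##*; H20=-1→#..#/#..#/####
ply 2: #..#/####/..## is terminal -1 (V); from #..#/#..#/..## depth 6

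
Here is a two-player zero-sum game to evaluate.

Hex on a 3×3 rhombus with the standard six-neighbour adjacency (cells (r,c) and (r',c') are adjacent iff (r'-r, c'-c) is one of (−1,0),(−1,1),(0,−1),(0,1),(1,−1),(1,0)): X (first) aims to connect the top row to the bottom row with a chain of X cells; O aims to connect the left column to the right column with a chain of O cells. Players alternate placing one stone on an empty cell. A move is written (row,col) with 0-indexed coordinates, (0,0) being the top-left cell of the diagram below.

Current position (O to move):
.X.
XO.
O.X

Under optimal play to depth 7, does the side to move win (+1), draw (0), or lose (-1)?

ply 1, O at .X./XO./O.X | (0,0)=+1→OX./XO./O.X*; (0,2)=+1→.XO/XO./O.X; (1,2)=+1→.X./XOO/O.X; (2,1)=+1→.X./XO./OOX
ply 2, X at OX./XO./O.X | (0,2)=-1→OXX/XO./O.X*; (1,2)=-1→OX./XOX/O.X; (2,1)=-1→OX./XO./OXX
ply 3, O at OXX/XO./O.X | (1,2)=+1→OXX/XOO/O.X*; (2,1)=-1→OXX/XO./OOX
ply 4: OXX/XOO/O.X is terminal -1 (X); from .X./XO./O.X depth 7

value(.X./XO./O.X, O) = +1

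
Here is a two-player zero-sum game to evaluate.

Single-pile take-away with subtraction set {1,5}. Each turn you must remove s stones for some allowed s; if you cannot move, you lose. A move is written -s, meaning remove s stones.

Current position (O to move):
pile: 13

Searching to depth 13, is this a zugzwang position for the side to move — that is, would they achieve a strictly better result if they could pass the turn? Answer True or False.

[13] O move#1: -1:+1/12*, -5:+1/8
[12] X move#2: -1:-1/11*, -5:-1/7
[11] O move#3: -1:+1/10*, -5:+1/6
[10] X move#4: -1:-1/9*, -5:-1/5
[9] O move#5: -1:+1/8*, -5:+1/4
[8] X move#6: -1:-1/7*, -5:-1/3
[7] O move#7: -1:+1/6*, -5:+1/2
[6] X move#8: -1:-1/5*, -5:-1/1
[5] O move#9: -1:+1/4*, -5:+1/0
[4] X move#10: -1:-1/3*
[3] O move#11: -1:+1/2*
[2] X move#12: -1:-1/1*
[1] O move#13: -1:+1/0*
[0] end (terminal -1, X#14); searched 13 to 13
if O skipped the turn, X would face:
~ [13] X move#1: -1:+1/12*, -5:+1/8
~ [12] O move#2: -1:-1/11*, -5:-1/7
~ [11] X move#3: -1:+1/10*, -5:+1/6
~ [10] O move#4: -1:-1/9*, -5:-1/5
~ [9] X move#5: -1:+1/8*, -5:+1/4
~ [8] O move#6: -1:-1/7*, -5:-1/3
~ [7] X move#7: -1:+1/6*, -5:+1/2
~ [6] O move#8: -1:-1/5*, -5:-1/1
~ [5] X move#9: -1:+1/4*, -5:+1/0
~ [4] O move#10: -1:-1/3*
~ [3] X move#11: -1:+1/2*
~ [2] O move#12: -1:-1/1*
~ [1] X move#13: -1:+1/0*
~ [0] end (terminal -1, O#14); searched 13 to 13
compare (O): move=+1 vs pass=-1

zugzwang(13, O) = False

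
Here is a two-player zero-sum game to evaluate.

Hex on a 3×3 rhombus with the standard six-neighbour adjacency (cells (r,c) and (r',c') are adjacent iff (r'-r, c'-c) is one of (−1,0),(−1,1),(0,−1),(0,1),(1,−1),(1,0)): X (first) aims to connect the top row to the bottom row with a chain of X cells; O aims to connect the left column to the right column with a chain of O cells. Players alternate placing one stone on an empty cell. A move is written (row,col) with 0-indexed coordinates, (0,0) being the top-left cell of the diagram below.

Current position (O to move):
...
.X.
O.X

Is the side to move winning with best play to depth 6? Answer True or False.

p1 O@[.../.X./O.X]: (0,0)[O../.X./O.X]-1* (0,1)[.O./.X./O.X]-1 (0,2)[..O/.X./O.X]-1 (1,0)[.../OX./O.X]-1 (1,2)[.../.XO/O.X]-1 (2,1)[.../.X./OOX]-1
p2 X@[O../.X./O.X]: (0,1)[OX./.X./O.X]+1* (0,2)[O.X/.X./O.X]+1 (1,0)[O../XX./O.X]+1 (1,2)[O../.XX/O.X]+1 (2,1)[O../.X./OXX]+1
p3 O@[OX./.X./O.X]: (0,2)[OXO/.X./O.X]-1* (1,0)[OX./OX./O.X]-1 (1,2)[OX./.XO/O.X]-1 (2,1)[OX./.X./OOX]-1
p4 X@[OXO/.X./O.X]: (1,0)[OXO/XX./O.X]+1* (1,2)[OXO/.XX/O.X]+1 (2,1)[OXO/.X./OXX]+1
p5 O@[OXO/XX./O.X]: (1,2)[OXO/XXO/O.X]-1* (2,1)[OXO/XX./OOX]-1
p6 X@[OXO/XXO/O.X]: (2,1)[OXO/XXO/OXX]+1*
p7 O@[OXO/XXO/OXX] terminal -1; root [.../.X./O.X] d6

O winning at [.../.X./O.X]: False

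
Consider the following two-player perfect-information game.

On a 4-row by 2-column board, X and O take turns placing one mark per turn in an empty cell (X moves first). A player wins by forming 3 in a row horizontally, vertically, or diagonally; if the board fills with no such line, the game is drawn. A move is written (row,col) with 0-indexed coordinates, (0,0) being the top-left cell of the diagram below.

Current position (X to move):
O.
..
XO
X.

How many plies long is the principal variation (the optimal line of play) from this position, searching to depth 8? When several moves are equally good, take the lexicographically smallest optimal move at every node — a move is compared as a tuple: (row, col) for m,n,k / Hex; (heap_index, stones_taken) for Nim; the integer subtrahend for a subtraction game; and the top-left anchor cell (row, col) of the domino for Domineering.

ply 1, X at O./../XO/X. | (0,1)=+0→OX/../XO/X.; (1,0)=+1→O./X./XO/X.*; (1,1)=+0→O./.X/XO/X.; (3,1)=+0→O./../XO/XX
ply 2: O./X./XO/X. is terminal -1 (O); from O./../XO/X. depth 8

PV length from [O./../XO/X.]: 1 ply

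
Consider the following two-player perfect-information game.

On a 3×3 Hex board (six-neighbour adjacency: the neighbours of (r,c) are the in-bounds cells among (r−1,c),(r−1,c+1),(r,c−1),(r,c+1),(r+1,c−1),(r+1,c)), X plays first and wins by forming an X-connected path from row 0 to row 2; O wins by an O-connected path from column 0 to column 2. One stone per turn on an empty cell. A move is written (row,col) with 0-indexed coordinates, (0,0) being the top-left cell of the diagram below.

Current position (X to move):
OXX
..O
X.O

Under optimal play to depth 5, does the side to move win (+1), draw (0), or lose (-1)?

value(OXX/..O/X.O, X) = +1

p1 X@[OXX/..O/X.O]: (1,0)[OXX/X.O/X.O]+1* (1,1)[OXX/.XO/X.O]+1 (2,1)[OXX/..O/XXO]+1
p2 O@[OXX/X.O/X.O] terminal -1; root [OXX/..O/X.O] d5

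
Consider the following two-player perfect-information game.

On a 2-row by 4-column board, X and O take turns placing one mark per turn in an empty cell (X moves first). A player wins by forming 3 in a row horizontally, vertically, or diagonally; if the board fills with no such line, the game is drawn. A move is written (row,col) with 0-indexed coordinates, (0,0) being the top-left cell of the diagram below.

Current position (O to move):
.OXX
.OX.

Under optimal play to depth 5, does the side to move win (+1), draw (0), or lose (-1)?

ply 1, O at .OXX/.OX. | (0,0)=+0→OOXX/.OX.*; (1,0)=+0→.OXX/OOX.; (1,3)=+0→.OXX/.OXO
ply 2, X at OOXX/.OX. | (1,0)=+0→OOXX/XOX.*; (1,3)=+0→OOXX/.OXX
ply 3, O at OOXX/XOX. | (1,3)=+0→OOXX/XOXO*
ply 4: OOXX/XOXO is terminal +0 (X); from .OXX/.OX. depth 5

value(.OXX/.OX., O) = 0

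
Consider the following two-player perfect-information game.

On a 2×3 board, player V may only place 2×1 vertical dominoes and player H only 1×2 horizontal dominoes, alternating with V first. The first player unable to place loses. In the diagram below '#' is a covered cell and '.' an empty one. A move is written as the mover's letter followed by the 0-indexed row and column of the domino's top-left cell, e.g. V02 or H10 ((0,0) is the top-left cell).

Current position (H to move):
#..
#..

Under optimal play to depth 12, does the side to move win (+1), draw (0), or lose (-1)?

value(#../#.., H) = +1

[#../#..] H move#1: H01:+1/###/#..*, H11:+1/#../###
[###/#..] end (terminal -1, V#2); searched #../#.. to 12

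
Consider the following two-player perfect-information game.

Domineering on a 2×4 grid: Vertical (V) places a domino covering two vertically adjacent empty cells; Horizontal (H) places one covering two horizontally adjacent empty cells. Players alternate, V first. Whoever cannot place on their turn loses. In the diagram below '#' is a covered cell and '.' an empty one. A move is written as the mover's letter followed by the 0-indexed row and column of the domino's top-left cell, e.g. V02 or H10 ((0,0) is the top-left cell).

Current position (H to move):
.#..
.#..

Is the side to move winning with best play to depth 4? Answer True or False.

H winning at [.#../.#..]: True

p1 H@[.#../.#..]: H02[.###/.#..]+1* H12[.#../.###]+1
p2 V@[.###/.#..]: V00[####/##..]-1*
p3 H@[####/##..]: H12[####/####]+1*
p4 V@[####/####] terminal -1; root [.#../.#..] d4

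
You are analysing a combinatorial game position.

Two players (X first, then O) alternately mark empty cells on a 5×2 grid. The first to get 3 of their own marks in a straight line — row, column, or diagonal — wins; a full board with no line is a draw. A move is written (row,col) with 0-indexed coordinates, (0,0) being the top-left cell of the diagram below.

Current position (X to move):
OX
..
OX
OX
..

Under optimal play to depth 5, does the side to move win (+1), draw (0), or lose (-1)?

value(OX/../OX/OX/.., X) = +1

ply 1, X at OX/../OX/OX/.. | (1,0)=-1→OX/X./OX/OX/..; (1,1)=+1→OX/.X/OX/OX/..*; (4,0)=-1→OX/../OX/OX/X.; (4,1)=+1→OX/../OX/OX/.X
ply 2: OX/.X/OX/OX/.. is terminal -1 (O); from OX/../OX/OX/.. depth 5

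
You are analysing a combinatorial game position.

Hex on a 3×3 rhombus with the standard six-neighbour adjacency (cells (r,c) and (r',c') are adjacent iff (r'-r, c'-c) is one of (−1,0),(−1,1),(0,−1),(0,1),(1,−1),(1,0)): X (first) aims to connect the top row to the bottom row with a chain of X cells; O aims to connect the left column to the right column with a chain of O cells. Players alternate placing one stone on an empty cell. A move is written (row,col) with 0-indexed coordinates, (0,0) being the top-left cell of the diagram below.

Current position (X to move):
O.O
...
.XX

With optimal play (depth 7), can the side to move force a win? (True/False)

X winning at [O.O/.../.XX]: False

[O.O/.../.XX] X move#1: (0,1):-1/OXO/.../.XX*, (1,0):-1/O.O/X../.XX, (1,1):-1/O.O/.X./.XX, (1,2):-1/O.O/..X/.XX, (2,0):-1/O.O/.../XXX
[OXO/.../.XX] O move#2: (1,0):-1/OXO/O../.XX, (1,1):+1/OXO/.O./.XX*, (1,2):-1/OXO/..O/.XX, (2,0):-1/OXO/.../OXX
[OXO/.O./.XX] X move#3: (1,0):-1/OXO/XO./.XX*, (1,2):-1/OXO/.OX/.XX, (2,0):-1/OXO/.O./XXX
[OXO/XO./.XX] O move#4: (1,2):-1/OXO/XOO/.XX, (2,0):+1/OXO/XO./OXX*
[OXO/XO./OXX] end (terminal -1, X#5); searched O.O/.../.XX to 7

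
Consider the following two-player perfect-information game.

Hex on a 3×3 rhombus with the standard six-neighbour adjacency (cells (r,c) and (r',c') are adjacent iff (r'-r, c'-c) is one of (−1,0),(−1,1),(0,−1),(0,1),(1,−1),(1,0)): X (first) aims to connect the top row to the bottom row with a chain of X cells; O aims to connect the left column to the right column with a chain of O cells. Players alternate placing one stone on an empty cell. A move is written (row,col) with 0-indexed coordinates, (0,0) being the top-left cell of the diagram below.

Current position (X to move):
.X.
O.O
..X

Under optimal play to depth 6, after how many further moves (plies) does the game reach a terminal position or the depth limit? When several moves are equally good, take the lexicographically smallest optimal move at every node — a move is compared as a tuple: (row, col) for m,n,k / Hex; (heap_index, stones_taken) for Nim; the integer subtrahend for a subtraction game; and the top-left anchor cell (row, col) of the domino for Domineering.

PV length from [.X./O.O/..X]: 5 plies

p1 X@[.X./O.O/..X]: (0,0)[XX./O.O/..X]-1 (0,2)[.XX/O.O/..X]-1 (1,1)[.X./OXO/..X]+1* (2,0)[.X./O.O/X.X]-1 (2,1)[.X./O.O/.XX]-1
p2 O@[.X./OXO/..X]: (0,0)[OX./OXO/..X]-1* (0,2)[.XO/OXO/..X]-1 (2,0)[.X./OXO/O.X]-1 (2,1)[.X./OXO/.OX]-1
p3 X@[OX./OXO/..X]: (0,2)[OXX/OXO/..X]+1* (2,0)[OX./OXO/X.X]+1 (2,1)[OX./OXO/.XX]+1
p4 O@[OXX/OXO/..X]: (2,0)[OXX/OXO/O.X]-1* (2,1)[OXX/OXO/.OX]-1
p5 X@[OXX/OXO/O.X]: (2,1)[OXX/OXO/OXX]+1*
p6 O@[OXX/OXO/OXX] terminal -1; root [.X./O.O/..X] d6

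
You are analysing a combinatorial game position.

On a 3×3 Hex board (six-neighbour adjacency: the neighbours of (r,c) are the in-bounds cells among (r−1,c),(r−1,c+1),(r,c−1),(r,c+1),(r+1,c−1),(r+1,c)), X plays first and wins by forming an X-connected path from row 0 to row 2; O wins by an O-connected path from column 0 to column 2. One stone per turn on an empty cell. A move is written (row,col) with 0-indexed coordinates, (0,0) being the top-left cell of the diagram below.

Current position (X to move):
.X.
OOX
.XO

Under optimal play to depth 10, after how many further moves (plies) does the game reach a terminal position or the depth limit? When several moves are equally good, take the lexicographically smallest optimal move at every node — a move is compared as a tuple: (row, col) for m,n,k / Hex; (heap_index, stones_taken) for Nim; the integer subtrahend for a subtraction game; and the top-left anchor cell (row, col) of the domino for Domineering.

PV length from [.X./OOX/.XO]: 1 ply

ply 1, X at .X./OOX/.XO | (0,0)=-1→XX./OOX/.XO; (0,2)=+1→.XX/OOX/.XO*; (2,0)=-1→.X./OOX/XXO
ply 2: .XX/OOX/.XO is terminal -1 (O); from .X./OOX/.XO depth 10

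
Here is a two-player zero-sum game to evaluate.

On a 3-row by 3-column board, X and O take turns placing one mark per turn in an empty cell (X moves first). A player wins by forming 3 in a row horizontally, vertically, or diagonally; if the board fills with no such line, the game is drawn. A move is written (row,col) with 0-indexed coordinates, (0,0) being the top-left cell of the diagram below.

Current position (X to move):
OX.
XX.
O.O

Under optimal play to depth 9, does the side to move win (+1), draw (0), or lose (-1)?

value(OX./XX./O.O, X) = +1

[OX./XX./O.O] X move#1: (0,2):-1/OXX/XX./O.O, (1,2):+1/OX./XXX/O.O*, (2,1):+1/OX./XX./OXO
[OX./XXX/O.O] end (terminal -1, O#2); searched OX./XX./O.O to 9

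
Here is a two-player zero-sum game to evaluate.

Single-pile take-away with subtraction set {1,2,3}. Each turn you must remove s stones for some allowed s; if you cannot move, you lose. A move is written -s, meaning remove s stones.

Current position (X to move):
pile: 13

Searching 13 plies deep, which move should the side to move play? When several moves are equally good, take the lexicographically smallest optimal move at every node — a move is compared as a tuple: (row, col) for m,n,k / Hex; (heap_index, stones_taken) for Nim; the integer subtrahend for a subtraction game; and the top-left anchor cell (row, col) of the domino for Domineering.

X's best at [13]: -1

p1 X@[13]: -1[12]+1* -2[11]-1 -3[10]-1
p2 O@[12]: -1[11]-1* -2[10]-1 -3[9]-1
p3 X@[11]: -1[10]-1 -2[9]-1 -3[8]+1*
p4 O@[8]: -1[7]-1* -2[6]-1 -3[5]-1
p5 X@[7]: -1[6]-1 -2[5]-1 -3[4]+1*
p6 O@[4]: -1[3]-1* -2[2]-1 -3[1]-1
p7 X@[3]: -1[2]-1 -2[1]-1 -3[0]+1*
p8 O@[0] terminal -1; root [13] d13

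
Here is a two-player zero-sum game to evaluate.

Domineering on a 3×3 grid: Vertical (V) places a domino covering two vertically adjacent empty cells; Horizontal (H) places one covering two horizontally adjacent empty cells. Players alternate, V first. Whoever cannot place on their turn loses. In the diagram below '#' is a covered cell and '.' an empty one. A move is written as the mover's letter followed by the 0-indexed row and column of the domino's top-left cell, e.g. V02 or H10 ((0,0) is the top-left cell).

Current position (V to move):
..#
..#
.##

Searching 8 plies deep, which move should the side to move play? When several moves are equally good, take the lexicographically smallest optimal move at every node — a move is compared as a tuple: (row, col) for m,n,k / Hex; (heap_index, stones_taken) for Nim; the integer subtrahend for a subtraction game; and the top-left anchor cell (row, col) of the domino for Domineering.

V's best at [..#/..#/.##]: V00

ply 1, V at ..#/..#/.## | V00=+1→#.#/#.#/.##*; V01=+1→.##/.##/.##; V10=-1→..#/#.#/###
ply 2: #.#/#.#/.## is terminal -1 (H); from ..#/..#/.## depth 8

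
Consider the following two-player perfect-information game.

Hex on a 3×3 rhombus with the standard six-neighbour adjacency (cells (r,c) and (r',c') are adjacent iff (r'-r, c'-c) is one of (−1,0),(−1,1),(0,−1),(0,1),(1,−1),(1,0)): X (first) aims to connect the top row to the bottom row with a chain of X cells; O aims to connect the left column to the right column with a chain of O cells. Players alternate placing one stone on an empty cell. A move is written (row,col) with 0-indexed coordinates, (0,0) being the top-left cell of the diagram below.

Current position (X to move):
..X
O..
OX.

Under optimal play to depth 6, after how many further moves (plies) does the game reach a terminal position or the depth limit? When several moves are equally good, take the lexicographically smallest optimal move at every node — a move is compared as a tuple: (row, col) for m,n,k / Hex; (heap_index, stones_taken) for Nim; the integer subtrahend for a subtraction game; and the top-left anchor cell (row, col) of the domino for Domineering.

PV length from [..X/O../OX.]: 3 plies

ply 1, X at ..X/O../OX. | (0,0)=+1→X.X/O../OX.*; (0,1)=+1→.XX/O../OX.; (1,1)=+1→..X/OX./OX.; (1,2)=+1→..X/O.X/OX.; (2,2)=+1→..X/O../OXX
ply 2, O at X.X/O../OX. | (0,1)=-1→XOX/O../OX.*; (1,1)=-1→X.X/OO./OX.; (1,2)=-1→X.X/O.O/OX.; (2,2)=-1→X.X/O../OXO
ply 3, X at XOX/O../OX. | (1,1)=+1→XOX/OX./OX.*; (1,2)=+1→XOX/O.X/OX.; (2,2)=+1→XOX/O../OXX
ply 4: XOX/OX./OX. is terminal -1 (O); from ..X/O../OX. depth 6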